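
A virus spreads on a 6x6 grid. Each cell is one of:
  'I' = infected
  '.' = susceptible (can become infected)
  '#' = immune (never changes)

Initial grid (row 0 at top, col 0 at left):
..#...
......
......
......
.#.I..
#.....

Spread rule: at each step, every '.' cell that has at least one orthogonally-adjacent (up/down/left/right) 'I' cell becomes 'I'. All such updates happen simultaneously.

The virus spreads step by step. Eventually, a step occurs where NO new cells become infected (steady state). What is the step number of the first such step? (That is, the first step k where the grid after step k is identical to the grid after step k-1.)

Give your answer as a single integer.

Step 0 (initial): 1 infected
Step 1: +4 new -> 5 infected
Step 2: +6 new -> 11 infected
Step 3: +7 new -> 18 infected
Step 4: +6 new -> 24 infected
Step 5: +5 new -> 29 infected
Step 6: +3 new -> 32 infected
Step 7: +1 new -> 33 infected
Step 8: +0 new -> 33 infected

Answer: 8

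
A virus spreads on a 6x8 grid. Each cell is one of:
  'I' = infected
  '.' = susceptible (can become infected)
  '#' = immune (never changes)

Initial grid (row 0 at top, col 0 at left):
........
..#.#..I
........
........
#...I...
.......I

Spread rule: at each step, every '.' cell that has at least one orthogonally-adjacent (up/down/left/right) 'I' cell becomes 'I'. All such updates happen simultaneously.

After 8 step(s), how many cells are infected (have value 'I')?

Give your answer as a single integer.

Step 0 (initial): 3 infected
Step 1: +9 new -> 12 infected
Step 2: +11 new -> 23 infected
Step 3: +7 new -> 30 infected
Step 4: +5 new -> 35 infected
Step 5: +4 new -> 39 infected
Step 6: +3 new -> 42 infected
Step 7: +2 new -> 44 infected
Step 8: +1 new -> 45 infected

Answer: 45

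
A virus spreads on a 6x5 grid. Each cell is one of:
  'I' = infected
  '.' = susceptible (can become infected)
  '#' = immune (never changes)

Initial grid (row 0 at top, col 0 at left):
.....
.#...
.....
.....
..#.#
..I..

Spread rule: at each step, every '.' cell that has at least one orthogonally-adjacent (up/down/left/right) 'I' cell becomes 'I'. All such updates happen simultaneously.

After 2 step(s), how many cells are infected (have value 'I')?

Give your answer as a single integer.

Answer: 7

Derivation:
Step 0 (initial): 1 infected
Step 1: +2 new -> 3 infected
Step 2: +4 new -> 7 infected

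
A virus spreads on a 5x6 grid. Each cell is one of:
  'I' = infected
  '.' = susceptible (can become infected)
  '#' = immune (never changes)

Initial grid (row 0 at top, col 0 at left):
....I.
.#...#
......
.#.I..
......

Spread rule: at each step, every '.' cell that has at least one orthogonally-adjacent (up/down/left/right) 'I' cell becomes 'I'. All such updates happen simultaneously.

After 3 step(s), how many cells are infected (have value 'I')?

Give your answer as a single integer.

Step 0 (initial): 2 infected
Step 1: +7 new -> 9 infected
Step 2: +7 new -> 16 infected
Step 3: +6 new -> 22 infected

Answer: 22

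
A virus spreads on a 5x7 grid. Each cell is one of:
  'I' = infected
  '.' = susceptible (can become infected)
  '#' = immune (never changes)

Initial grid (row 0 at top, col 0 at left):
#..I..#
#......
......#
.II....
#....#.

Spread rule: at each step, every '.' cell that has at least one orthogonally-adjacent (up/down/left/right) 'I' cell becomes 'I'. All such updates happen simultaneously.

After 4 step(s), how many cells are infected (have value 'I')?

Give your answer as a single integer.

Step 0 (initial): 3 infected
Step 1: +9 new -> 12 infected
Step 2: +9 new -> 21 infected
Step 3: +4 new -> 25 infected
Step 4: +3 new -> 28 infected

Answer: 28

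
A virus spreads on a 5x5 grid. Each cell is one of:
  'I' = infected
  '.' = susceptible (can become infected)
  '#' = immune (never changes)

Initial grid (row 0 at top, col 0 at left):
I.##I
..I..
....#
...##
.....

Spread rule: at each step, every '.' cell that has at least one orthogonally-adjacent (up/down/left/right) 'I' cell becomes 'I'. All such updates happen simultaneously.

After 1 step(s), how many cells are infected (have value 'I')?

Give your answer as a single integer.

Step 0 (initial): 3 infected
Step 1: +6 new -> 9 infected

Answer: 9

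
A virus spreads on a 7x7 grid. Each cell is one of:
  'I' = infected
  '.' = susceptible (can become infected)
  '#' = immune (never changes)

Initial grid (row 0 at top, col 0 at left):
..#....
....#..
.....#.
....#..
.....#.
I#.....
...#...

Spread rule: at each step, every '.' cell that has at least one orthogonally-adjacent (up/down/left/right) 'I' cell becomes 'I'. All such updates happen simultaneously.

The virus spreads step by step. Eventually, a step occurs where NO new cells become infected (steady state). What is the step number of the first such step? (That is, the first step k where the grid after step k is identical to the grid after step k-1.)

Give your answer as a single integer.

Step 0 (initial): 1 infected
Step 1: +2 new -> 3 infected
Step 2: +3 new -> 6 infected
Step 3: +4 new -> 10 infected
Step 4: +5 new -> 15 infected
Step 5: +6 new -> 21 infected
Step 6: +4 new -> 25 infected
Step 7: +4 new -> 29 infected
Step 8: +3 new -> 32 infected
Step 9: +3 new -> 35 infected
Step 10: +2 new -> 37 infected
Step 11: +4 new -> 41 infected
Step 12: +1 new -> 42 infected
Step 13: +0 new -> 42 infected

Answer: 13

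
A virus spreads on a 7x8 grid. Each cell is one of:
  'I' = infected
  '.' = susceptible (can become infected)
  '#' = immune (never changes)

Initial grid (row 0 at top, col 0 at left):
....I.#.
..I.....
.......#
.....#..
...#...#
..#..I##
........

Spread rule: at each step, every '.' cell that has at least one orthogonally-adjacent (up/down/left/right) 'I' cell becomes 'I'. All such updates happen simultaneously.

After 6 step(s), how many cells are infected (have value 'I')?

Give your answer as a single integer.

Step 0 (initial): 3 infected
Step 1: +10 new -> 13 infected
Step 2: +12 new -> 25 infected
Step 3: +11 new -> 36 infected
Step 4: +6 new -> 42 infected
Step 5: +4 new -> 46 infected
Step 6: +2 new -> 48 infected

Answer: 48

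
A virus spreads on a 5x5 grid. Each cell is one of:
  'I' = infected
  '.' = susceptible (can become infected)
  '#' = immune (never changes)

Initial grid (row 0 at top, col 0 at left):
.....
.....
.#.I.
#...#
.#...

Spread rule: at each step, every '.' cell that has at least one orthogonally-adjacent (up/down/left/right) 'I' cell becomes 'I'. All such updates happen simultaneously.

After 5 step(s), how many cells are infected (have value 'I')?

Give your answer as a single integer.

Step 0 (initial): 1 infected
Step 1: +4 new -> 5 infected
Step 2: +5 new -> 10 infected
Step 3: +6 new -> 16 infected
Step 4: +2 new -> 18 infected
Step 5: +2 new -> 20 infected

Answer: 20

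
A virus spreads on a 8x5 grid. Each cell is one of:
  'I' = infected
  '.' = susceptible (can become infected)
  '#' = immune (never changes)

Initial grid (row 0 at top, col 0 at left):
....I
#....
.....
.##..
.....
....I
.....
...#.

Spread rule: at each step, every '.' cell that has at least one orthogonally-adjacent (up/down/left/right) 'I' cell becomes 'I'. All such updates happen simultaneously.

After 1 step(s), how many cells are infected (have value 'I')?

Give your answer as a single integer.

Step 0 (initial): 2 infected
Step 1: +5 new -> 7 infected

Answer: 7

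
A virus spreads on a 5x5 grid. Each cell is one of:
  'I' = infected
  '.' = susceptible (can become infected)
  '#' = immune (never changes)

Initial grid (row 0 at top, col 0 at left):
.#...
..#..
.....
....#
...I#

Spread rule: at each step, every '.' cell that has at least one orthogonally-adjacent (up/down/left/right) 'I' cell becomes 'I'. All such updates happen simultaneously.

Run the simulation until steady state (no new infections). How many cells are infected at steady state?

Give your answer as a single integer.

Step 0 (initial): 1 infected
Step 1: +2 new -> 3 infected
Step 2: +3 new -> 6 infected
Step 3: +5 new -> 11 infected
Step 4: +4 new -> 15 infected
Step 5: +4 new -> 19 infected
Step 6: +1 new -> 20 infected
Step 7: +1 new -> 21 infected
Step 8: +0 new -> 21 infected

Answer: 21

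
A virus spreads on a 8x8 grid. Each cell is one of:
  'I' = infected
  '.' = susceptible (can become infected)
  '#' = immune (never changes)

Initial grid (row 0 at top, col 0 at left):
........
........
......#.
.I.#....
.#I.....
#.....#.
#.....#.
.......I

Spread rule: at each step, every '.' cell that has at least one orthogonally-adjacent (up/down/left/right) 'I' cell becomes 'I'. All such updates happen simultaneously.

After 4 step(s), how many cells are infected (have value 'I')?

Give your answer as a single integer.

Step 0 (initial): 3 infected
Step 1: +7 new -> 10 infected
Step 2: +10 new -> 20 infected
Step 3: +13 new -> 33 infected
Step 4: +11 new -> 44 infected

Answer: 44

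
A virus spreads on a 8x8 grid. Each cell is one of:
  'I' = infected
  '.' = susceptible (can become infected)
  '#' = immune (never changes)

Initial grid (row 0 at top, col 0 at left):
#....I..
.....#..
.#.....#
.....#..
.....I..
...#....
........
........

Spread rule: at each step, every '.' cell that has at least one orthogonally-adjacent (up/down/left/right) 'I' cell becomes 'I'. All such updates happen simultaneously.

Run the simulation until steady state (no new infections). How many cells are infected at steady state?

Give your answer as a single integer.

Step 0 (initial): 2 infected
Step 1: +5 new -> 7 infected
Step 2: +11 new -> 18 infected
Step 3: +12 new -> 30 infected
Step 4: +11 new -> 41 infected
Step 5: +8 new -> 49 infected
Step 6: +5 new -> 54 infected
Step 7: +3 new -> 57 infected
Step 8: +1 new -> 58 infected
Step 9: +0 new -> 58 infected

Answer: 58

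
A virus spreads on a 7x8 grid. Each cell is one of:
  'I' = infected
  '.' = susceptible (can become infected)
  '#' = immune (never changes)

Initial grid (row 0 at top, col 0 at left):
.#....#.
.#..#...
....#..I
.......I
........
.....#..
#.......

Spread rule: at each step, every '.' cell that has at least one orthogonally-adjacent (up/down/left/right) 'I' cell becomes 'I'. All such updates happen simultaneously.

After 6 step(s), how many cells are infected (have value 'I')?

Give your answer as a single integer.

Answer: 34

Derivation:
Step 0 (initial): 2 infected
Step 1: +4 new -> 6 infected
Step 2: +6 new -> 12 infected
Step 3: +5 new -> 17 infected
Step 4: +4 new -> 21 infected
Step 5: +6 new -> 27 infected
Step 6: +7 new -> 34 infected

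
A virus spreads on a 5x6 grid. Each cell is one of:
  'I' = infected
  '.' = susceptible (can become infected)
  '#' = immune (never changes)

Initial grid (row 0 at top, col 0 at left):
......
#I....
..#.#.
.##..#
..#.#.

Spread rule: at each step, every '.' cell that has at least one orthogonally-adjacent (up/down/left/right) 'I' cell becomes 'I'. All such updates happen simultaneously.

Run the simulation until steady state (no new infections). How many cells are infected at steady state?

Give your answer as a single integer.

Step 0 (initial): 1 infected
Step 1: +3 new -> 4 infected
Step 2: +4 new -> 8 infected
Step 3: +4 new -> 12 infected
Step 4: +4 new -> 16 infected
Step 5: +5 new -> 21 infected
Step 6: +0 new -> 21 infected

Answer: 21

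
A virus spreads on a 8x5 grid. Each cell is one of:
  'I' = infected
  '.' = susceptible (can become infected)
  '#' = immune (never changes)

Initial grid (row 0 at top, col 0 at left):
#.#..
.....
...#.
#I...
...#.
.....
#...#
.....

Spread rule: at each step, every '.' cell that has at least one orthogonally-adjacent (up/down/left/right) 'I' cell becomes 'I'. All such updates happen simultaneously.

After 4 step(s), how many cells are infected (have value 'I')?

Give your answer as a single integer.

Step 0 (initial): 1 infected
Step 1: +3 new -> 4 infected
Step 2: +7 new -> 11 infected
Step 3: +7 new -> 18 infected
Step 4: +6 new -> 24 infected

Answer: 24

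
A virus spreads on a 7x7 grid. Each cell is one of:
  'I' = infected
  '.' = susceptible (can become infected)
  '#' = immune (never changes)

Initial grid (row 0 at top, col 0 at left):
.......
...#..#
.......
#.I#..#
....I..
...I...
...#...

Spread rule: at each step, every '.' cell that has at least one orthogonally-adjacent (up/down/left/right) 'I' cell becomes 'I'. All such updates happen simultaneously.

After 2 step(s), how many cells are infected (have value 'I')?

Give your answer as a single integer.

Step 0 (initial): 3 infected
Step 1: +8 new -> 11 infected
Step 2: +11 new -> 22 infected

Answer: 22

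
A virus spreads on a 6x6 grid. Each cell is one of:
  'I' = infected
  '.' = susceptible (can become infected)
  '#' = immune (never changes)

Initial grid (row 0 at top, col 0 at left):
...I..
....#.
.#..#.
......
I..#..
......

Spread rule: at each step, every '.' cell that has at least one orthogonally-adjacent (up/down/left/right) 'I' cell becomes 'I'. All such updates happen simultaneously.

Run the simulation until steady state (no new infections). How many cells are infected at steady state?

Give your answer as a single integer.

Answer: 32

Derivation:
Step 0 (initial): 2 infected
Step 1: +6 new -> 8 infected
Step 2: +8 new -> 16 infected
Step 3: +8 new -> 24 infected
Step 4: +3 new -> 27 infected
Step 5: +3 new -> 30 infected
Step 6: +2 new -> 32 infected
Step 7: +0 new -> 32 infected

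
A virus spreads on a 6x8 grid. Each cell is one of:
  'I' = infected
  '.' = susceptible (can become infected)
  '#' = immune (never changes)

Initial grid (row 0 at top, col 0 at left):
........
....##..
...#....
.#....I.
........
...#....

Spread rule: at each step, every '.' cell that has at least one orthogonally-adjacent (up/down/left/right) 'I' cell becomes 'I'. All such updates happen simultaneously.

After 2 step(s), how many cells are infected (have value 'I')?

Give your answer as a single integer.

Answer: 12

Derivation:
Step 0 (initial): 1 infected
Step 1: +4 new -> 5 infected
Step 2: +7 new -> 12 infected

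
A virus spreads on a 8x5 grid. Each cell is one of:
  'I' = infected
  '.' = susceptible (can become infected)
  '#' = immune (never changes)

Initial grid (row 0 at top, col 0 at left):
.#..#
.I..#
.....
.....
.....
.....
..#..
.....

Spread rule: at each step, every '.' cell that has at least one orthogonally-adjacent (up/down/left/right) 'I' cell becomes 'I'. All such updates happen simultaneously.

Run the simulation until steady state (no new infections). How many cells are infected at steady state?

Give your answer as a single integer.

Answer: 36

Derivation:
Step 0 (initial): 1 infected
Step 1: +3 new -> 4 infected
Step 2: +6 new -> 10 infected
Step 3: +5 new -> 15 infected
Step 4: +5 new -> 20 infected
Step 5: +5 new -> 25 infected
Step 6: +4 new -> 29 infected
Step 7: +4 new -> 33 infected
Step 8: +2 new -> 35 infected
Step 9: +1 new -> 36 infected
Step 10: +0 new -> 36 infected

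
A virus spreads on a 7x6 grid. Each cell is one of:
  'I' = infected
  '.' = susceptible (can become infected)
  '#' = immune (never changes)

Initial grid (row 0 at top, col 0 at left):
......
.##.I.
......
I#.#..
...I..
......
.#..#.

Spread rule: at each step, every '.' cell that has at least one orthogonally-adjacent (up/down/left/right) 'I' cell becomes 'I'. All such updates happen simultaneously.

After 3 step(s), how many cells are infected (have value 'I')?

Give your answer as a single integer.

Step 0 (initial): 3 infected
Step 1: +9 new -> 12 infected
Step 2: +14 new -> 26 infected
Step 3: +8 new -> 34 infected

Answer: 34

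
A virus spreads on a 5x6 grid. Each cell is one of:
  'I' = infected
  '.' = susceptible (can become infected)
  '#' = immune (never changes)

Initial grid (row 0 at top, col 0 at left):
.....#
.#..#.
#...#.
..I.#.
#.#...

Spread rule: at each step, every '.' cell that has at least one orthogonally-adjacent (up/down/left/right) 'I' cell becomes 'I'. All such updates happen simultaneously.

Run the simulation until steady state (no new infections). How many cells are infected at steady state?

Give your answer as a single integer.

Step 0 (initial): 1 infected
Step 1: +3 new -> 4 infected
Step 2: +6 new -> 10 infected
Step 3: +3 new -> 13 infected
Step 4: +3 new -> 16 infected
Step 5: +3 new -> 19 infected
Step 6: +2 new -> 21 infected
Step 7: +1 new -> 22 infected
Step 8: +0 new -> 22 infected

Answer: 22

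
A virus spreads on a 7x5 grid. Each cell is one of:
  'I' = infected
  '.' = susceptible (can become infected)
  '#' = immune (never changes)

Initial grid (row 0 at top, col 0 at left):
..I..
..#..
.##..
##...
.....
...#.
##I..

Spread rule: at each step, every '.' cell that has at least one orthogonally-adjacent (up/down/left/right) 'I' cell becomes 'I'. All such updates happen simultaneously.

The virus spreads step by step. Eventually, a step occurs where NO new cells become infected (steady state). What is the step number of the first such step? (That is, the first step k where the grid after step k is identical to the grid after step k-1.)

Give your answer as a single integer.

Answer: 6

Derivation:
Step 0 (initial): 2 infected
Step 1: +4 new -> 6 infected
Step 2: +7 new -> 13 infected
Step 3: +8 new -> 21 infected
Step 4: +5 new -> 26 infected
Step 5: +1 new -> 27 infected
Step 6: +0 new -> 27 infected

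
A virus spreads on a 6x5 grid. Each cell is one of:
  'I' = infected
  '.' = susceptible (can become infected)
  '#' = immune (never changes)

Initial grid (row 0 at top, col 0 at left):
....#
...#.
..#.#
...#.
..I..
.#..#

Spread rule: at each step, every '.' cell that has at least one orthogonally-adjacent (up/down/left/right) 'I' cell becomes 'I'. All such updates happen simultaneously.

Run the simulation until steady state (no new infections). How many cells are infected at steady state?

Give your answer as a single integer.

Answer: 21

Derivation:
Step 0 (initial): 1 infected
Step 1: +4 new -> 5 infected
Step 2: +4 new -> 9 infected
Step 3: +4 new -> 13 infected
Step 4: +2 new -> 15 infected
Step 5: +3 new -> 18 infected
Step 6: +2 new -> 20 infected
Step 7: +1 new -> 21 infected
Step 8: +0 new -> 21 infected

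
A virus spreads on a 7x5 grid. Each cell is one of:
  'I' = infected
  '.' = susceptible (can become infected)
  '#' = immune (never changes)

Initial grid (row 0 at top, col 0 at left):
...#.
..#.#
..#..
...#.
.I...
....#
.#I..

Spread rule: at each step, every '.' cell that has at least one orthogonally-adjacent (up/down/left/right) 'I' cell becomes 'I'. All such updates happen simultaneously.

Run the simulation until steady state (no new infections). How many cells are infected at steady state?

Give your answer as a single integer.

Step 0 (initial): 2 infected
Step 1: +6 new -> 8 infected
Step 2: +7 new -> 15 infected
Step 3: +4 new -> 19 infected
Step 4: +3 new -> 22 infected
Step 5: +3 new -> 25 infected
Step 6: +1 new -> 26 infected
Step 7: +1 new -> 27 infected
Step 8: +0 new -> 27 infected

Answer: 27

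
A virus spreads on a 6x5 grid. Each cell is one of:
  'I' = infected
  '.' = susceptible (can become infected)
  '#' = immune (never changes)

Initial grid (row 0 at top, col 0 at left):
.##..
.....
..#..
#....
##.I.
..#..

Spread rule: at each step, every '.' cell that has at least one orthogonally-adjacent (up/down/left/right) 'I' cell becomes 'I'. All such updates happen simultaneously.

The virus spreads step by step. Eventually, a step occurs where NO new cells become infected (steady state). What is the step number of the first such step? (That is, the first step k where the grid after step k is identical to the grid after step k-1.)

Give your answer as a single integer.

Step 0 (initial): 1 infected
Step 1: +4 new -> 5 infected
Step 2: +4 new -> 9 infected
Step 3: +3 new -> 12 infected
Step 4: +4 new -> 16 infected
Step 5: +3 new -> 19 infected
Step 6: +1 new -> 20 infected
Step 7: +1 new -> 21 infected
Step 8: +0 new -> 21 infected

Answer: 8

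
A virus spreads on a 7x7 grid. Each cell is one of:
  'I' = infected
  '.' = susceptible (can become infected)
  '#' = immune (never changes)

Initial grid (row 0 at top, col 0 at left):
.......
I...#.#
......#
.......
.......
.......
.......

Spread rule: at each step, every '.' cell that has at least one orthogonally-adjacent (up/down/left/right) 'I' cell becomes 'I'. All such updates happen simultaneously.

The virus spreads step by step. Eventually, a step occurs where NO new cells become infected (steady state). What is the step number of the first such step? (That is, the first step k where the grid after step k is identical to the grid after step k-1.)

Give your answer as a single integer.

Answer: 12

Derivation:
Step 0 (initial): 1 infected
Step 1: +3 new -> 4 infected
Step 2: +4 new -> 8 infected
Step 3: +5 new -> 13 infected
Step 4: +5 new -> 18 infected
Step 5: +6 new -> 24 infected
Step 6: +6 new -> 30 infected
Step 7: +6 new -> 36 infected
Step 8: +4 new -> 40 infected
Step 9: +3 new -> 43 infected
Step 10: +2 new -> 45 infected
Step 11: +1 new -> 46 infected
Step 12: +0 new -> 46 infected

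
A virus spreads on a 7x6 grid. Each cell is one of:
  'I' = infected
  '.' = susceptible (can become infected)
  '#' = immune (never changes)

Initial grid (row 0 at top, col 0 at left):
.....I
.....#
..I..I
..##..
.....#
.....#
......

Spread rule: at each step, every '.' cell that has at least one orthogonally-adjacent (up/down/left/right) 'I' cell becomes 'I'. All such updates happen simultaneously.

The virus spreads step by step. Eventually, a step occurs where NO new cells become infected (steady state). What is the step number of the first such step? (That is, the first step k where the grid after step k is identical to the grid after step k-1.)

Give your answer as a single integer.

Answer: 7

Derivation:
Step 0 (initial): 3 infected
Step 1: +6 new -> 9 infected
Step 2: +8 new -> 17 infected
Step 3: +5 new -> 22 infected
Step 4: +6 new -> 28 infected
Step 5: +5 new -> 33 infected
Step 6: +4 new -> 37 infected
Step 7: +0 new -> 37 infected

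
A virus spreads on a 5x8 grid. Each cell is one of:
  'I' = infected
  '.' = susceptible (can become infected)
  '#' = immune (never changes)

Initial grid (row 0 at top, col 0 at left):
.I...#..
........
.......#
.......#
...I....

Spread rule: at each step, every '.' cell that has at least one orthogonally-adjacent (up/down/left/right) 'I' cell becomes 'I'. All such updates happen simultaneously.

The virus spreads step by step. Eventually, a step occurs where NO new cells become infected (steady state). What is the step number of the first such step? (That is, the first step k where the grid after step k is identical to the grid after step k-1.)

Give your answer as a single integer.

Step 0 (initial): 2 infected
Step 1: +6 new -> 8 infected
Step 2: +9 new -> 17 infected
Step 3: +9 new -> 26 infected
Step 4: +5 new -> 31 infected
Step 5: +2 new -> 33 infected
Step 6: +1 new -> 34 infected
Step 7: +2 new -> 36 infected
Step 8: +1 new -> 37 infected
Step 9: +0 new -> 37 infected

Answer: 9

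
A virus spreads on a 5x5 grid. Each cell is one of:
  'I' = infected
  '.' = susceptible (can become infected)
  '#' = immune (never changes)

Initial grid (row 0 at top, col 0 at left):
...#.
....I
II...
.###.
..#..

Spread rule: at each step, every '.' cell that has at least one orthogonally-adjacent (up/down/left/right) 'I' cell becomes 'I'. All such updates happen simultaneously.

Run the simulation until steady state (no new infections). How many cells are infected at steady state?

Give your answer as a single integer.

Step 0 (initial): 3 infected
Step 1: +7 new -> 10 infected
Step 2: +6 new -> 16 infected
Step 3: +3 new -> 19 infected
Step 4: +1 new -> 20 infected
Step 5: +0 new -> 20 infected

Answer: 20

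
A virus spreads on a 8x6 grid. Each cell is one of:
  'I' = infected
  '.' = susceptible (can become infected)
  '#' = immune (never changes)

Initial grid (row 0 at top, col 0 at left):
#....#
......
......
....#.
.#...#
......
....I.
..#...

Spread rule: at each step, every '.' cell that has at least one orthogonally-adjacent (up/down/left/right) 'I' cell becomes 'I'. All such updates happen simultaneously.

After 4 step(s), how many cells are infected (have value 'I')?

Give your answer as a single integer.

Answer: 19

Derivation:
Step 0 (initial): 1 infected
Step 1: +4 new -> 5 infected
Step 2: +6 new -> 11 infected
Step 3: +3 new -> 14 infected
Step 4: +5 new -> 19 infected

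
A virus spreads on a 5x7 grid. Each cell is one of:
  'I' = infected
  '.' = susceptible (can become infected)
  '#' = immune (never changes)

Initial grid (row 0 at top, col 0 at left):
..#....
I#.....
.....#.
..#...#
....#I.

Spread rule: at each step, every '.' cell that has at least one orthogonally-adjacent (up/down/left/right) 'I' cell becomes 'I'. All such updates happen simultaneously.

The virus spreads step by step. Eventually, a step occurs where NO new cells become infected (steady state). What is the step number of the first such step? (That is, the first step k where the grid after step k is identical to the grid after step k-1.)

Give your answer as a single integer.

Step 0 (initial): 2 infected
Step 1: +4 new -> 6 infected
Step 2: +4 new -> 10 infected
Step 3: +5 new -> 15 infected
Step 4: +5 new -> 20 infected
Step 5: +4 new -> 24 infected
Step 6: +3 new -> 27 infected
Step 7: +2 new -> 29 infected
Step 8: +0 new -> 29 infected

Answer: 8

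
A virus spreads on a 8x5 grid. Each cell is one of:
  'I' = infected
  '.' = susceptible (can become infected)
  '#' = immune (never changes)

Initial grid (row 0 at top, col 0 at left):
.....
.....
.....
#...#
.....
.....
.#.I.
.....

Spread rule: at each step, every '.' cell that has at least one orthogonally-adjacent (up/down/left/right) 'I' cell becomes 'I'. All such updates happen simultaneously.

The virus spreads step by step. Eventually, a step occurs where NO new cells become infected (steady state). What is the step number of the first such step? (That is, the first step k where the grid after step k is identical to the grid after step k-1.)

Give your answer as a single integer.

Step 0 (initial): 1 infected
Step 1: +4 new -> 5 infected
Step 2: +5 new -> 10 infected
Step 3: +5 new -> 15 infected
Step 4: +5 new -> 20 infected
Step 5: +6 new -> 26 infected
Step 6: +4 new -> 30 infected
Step 7: +4 new -> 34 infected
Step 8: +2 new -> 36 infected
Step 9: +1 new -> 37 infected
Step 10: +0 new -> 37 infected

Answer: 10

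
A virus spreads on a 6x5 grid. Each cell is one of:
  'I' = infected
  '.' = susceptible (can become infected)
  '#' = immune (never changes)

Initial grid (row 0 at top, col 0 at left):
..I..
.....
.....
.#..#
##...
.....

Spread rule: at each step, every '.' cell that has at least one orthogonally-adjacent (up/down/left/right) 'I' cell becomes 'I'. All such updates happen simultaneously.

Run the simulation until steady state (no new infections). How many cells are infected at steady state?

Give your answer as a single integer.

Answer: 26

Derivation:
Step 0 (initial): 1 infected
Step 1: +3 new -> 4 infected
Step 2: +5 new -> 9 infected
Step 3: +5 new -> 14 infected
Step 4: +4 new -> 18 infected
Step 5: +3 new -> 21 infected
Step 6: +3 new -> 24 infected
Step 7: +2 new -> 26 infected
Step 8: +0 new -> 26 infected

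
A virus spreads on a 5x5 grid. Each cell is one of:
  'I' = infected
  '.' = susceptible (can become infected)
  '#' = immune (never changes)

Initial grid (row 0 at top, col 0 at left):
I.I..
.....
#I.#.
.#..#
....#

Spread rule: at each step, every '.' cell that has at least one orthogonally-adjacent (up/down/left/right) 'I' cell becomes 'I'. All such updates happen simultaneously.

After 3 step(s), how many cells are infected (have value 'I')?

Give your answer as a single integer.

Step 0 (initial): 3 infected
Step 1: +6 new -> 9 infected
Step 2: +3 new -> 12 infected
Step 3: +3 new -> 15 infected

Answer: 15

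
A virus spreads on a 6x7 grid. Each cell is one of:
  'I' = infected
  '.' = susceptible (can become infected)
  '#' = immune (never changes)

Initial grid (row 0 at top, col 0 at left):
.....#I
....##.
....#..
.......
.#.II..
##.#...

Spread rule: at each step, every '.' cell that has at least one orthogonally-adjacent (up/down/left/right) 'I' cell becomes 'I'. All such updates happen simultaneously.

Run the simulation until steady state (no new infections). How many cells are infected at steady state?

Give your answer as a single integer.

Step 0 (initial): 3 infected
Step 1: +6 new -> 9 infected
Step 2: +7 new -> 16 infected
Step 3: +6 new -> 22 infected
Step 4: +4 new -> 26 infected
Step 5: +5 new -> 31 infected
Step 6: +2 new -> 33 infected
Step 7: +1 new -> 34 infected
Step 8: +0 new -> 34 infected

Answer: 34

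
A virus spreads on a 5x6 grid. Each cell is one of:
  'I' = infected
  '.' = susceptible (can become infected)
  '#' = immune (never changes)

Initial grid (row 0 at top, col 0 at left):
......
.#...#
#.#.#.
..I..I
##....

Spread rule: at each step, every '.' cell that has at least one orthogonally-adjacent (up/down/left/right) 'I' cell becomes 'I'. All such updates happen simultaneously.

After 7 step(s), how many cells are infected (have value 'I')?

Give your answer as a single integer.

Answer: 22

Derivation:
Step 0 (initial): 2 infected
Step 1: +6 new -> 8 infected
Step 2: +5 new -> 13 infected
Step 3: +1 new -> 14 infected
Step 4: +3 new -> 17 infected
Step 5: +2 new -> 19 infected
Step 6: +2 new -> 21 infected
Step 7: +1 new -> 22 infected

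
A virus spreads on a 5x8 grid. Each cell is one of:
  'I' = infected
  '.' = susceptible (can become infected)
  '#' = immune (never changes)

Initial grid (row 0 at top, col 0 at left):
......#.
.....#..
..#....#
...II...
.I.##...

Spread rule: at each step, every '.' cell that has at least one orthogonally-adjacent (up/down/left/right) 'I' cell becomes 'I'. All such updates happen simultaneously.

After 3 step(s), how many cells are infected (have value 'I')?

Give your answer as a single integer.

Answer: 25

Derivation:
Step 0 (initial): 3 infected
Step 1: +7 new -> 10 infected
Step 2: +7 new -> 17 infected
Step 3: +8 new -> 25 infected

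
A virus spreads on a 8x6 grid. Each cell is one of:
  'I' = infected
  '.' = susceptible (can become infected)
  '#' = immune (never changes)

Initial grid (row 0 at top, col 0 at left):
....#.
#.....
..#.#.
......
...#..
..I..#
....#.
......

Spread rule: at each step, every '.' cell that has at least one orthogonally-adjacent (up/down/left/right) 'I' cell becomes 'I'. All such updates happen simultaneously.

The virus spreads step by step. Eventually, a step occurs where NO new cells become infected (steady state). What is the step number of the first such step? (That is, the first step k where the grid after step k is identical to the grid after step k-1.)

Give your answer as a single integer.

Answer: 9

Derivation:
Step 0 (initial): 1 infected
Step 1: +4 new -> 5 infected
Step 2: +7 new -> 12 infected
Step 3: +7 new -> 19 infected
Step 4: +7 new -> 26 infected
Step 5: +5 new -> 31 infected
Step 6: +6 new -> 37 infected
Step 7: +3 new -> 40 infected
Step 8: +1 new -> 41 infected
Step 9: +0 new -> 41 infected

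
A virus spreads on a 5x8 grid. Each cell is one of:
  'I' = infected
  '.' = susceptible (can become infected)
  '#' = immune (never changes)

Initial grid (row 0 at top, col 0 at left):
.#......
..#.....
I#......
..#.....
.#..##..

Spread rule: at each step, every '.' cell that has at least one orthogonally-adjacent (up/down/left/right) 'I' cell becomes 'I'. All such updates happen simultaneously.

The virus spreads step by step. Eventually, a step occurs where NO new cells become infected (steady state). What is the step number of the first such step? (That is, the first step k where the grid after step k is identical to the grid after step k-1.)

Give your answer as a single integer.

Answer: 3

Derivation:
Step 0 (initial): 1 infected
Step 1: +2 new -> 3 infected
Step 2: +4 new -> 7 infected
Step 3: +0 new -> 7 infected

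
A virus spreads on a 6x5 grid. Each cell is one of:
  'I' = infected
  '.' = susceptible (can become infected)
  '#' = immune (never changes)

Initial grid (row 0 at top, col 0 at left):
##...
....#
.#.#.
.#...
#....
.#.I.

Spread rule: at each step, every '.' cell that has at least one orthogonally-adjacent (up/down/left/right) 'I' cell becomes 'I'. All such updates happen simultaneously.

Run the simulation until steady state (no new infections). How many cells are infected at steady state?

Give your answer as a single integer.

Answer: 21

Derivation:
Step 0 (initial): 1 infected
Step 1: +3 new -> 4 infected
Step 2: +3 new -> 7 infected
Step 3: +3 new -> 10 infected
Step 4: +2 new -> 12 infected
Step 5: +1 new -> 13 infected
Step 6: +3 new -> 16 infected
Step 7: +2 new -> 18 infected
Step 8: +2 new -> 20 infected
Step 9: +1 new -> 21 infected
Step 10: +0 new -> 21 infected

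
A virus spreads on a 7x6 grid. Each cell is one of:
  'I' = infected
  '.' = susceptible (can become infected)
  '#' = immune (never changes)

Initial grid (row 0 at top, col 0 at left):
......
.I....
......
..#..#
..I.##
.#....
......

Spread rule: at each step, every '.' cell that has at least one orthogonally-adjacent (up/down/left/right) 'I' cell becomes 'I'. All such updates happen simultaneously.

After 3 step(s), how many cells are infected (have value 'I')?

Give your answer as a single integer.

Step 0 (initial): 2 infected
Step 1: +7 new -> 9 infected
Step 2: +10 new -> 19 infected
Step 3: +9 new -> 28 infected

Answer: 28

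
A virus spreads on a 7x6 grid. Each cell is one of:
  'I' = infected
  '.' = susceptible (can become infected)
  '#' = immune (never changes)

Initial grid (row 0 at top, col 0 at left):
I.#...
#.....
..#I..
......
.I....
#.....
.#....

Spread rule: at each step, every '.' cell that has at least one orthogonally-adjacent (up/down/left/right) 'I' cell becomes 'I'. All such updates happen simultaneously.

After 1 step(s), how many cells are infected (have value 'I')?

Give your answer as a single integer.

Step 0 (initial): 3 infected
Step 1: +8 new -> 11 infected

Answer: 11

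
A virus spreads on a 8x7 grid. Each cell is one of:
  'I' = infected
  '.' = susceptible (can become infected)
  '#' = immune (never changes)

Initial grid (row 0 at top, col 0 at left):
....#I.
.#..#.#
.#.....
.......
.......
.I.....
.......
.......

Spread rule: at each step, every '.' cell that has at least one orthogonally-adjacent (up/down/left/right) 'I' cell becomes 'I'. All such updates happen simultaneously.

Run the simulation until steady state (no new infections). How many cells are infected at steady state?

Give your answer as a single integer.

Step 0 (initial): 2 infected
Step 1: +6 new -> 8 infected
Step 2: +8 new -> 16 infected
Step 3: +10 new -> 26 infected
Step 4: +11 new -> 37 infected
Step 5: +7 new -> 44 infected
Step 6: +5 new -> 49 infected
Step 7: +2 new -> 51 infected
Step 8: +0 new -> 51 infected

Answer: 51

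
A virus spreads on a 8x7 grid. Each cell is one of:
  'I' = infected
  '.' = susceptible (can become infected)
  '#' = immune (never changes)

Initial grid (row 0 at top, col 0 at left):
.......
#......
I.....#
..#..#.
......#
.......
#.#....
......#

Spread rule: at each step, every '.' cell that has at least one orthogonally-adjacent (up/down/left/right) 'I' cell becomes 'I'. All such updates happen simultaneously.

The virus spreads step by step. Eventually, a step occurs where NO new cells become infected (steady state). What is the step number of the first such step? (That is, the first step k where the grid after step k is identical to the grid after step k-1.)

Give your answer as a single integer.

Answer: 11

Derivation:
Step 0 (initial): 1 infected
Step 1: +2 new -> 3 infected
Step 2: +4 new -> 7 infected
Step 3: +5 new -> 12 infected
Step 4: +7 new -> 19 infected
Step 5: +7 new -> 26 infected
Step 6: +5 new -> 31 infected
Step 7: +7 new -> 38 infected
Step 8: +4 new -> 42 infected
Step 9: +3 new -> 45 infected
Step 10: +2 new -> 47 infected
Step 11: +0 new -> 47 infected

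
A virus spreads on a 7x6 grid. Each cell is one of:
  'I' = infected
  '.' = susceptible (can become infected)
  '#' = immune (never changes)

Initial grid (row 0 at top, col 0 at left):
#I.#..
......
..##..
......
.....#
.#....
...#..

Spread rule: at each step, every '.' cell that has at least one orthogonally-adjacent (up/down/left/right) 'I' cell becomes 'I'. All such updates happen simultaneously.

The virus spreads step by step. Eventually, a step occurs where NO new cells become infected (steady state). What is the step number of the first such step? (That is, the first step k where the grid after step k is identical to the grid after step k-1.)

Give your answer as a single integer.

Step 0 (initial): 1 infected
Step 1: +2 new -> 3 infected
Step 2: +3 new -> 6 infected
Step 3: +3 new -> 9 infected
Step 4: +4 new -> 13 infected
Step 5: +6 new -> 19 infected
Step 6: +6 new -> 25 infected
Step 7: +5 new -> 30 infected
Step 8: +2 new -> 32 infected
Step 9: +2 new -> 34 infected
Step 10: +1 new -> 35 infected
Step 11: +0 new -> 35 infected

Answer: 11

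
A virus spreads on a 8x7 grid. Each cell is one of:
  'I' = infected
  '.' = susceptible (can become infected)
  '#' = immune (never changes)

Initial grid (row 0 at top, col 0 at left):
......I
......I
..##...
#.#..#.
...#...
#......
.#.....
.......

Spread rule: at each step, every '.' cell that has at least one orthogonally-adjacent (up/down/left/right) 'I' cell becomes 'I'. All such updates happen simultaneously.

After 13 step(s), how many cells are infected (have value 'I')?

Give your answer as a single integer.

Answer: 48

Derivation:
Step 0 (initial): 2 infected
Step 1: +3 new -> 5 infected
Step 2: +4 new -> 9 infected
Step 3: +4 new -> 13 infected
Step 4: +5 new -> 18 infected
Step 5: +6 new -> 24 infected
Step 6: +6 new -> 30 infected
Step 7: +5 new -> 35 infected
Step 8: +4 new -> 39 infected
Step 9: +5 new -> 44 infected
Step 10: +1 new -> 45 infected
Step 11: +1 new -> 46 infected
Step 12: +1 new -> 47 infected
Step 13: +1 new -> 48 infected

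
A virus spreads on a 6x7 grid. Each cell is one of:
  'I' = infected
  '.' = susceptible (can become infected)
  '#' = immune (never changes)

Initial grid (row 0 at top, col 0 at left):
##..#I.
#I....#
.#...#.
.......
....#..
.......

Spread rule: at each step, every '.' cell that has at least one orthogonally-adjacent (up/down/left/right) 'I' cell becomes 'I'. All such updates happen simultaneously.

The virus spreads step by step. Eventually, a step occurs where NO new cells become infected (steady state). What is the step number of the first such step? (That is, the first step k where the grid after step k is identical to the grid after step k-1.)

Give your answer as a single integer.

Answer: 9

Derivation:
Step 0 (initial): 2 infected
Step 1: +3 new -> 5 infected
Step 2: +4 new -> 9 infected
Step 3: +4 new -> 13 infected
Step 4: +4 new -> 17 infected
Step 5: +5 new -> 22 infected
Step 6: +6 new -> 28 infected
Step 7: +5 new -> 33 infected
Step 8: +1 new -> 34 infected
Step 9: +0 new -> 34 infected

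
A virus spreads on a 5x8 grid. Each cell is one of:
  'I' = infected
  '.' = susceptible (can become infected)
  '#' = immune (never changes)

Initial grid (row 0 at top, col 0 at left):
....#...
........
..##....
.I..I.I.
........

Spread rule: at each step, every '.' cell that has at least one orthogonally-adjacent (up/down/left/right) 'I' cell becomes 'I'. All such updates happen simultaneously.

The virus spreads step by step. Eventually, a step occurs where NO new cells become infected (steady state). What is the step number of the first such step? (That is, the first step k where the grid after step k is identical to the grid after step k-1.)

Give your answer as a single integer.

Answer: 5

Derivation:
Step 0 (initial): 3 infected
Step 1: +11 new -> 14 infected
Step 2: +11 new -> 25 infected
Step 3: +7 new -> 32 infected
Step 4: +5 new -> 37 infected
Step 5: +0 new -> 37 infected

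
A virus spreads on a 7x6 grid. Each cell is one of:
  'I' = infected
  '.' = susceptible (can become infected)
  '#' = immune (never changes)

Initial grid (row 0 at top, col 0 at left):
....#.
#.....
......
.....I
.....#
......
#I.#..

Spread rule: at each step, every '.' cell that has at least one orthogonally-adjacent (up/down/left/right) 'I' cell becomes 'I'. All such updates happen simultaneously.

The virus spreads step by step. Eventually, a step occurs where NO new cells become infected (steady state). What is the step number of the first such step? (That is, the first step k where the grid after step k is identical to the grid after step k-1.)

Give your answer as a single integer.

Answer: 8

Derivation:
Step 0 (initial): 2 infected
Step 1: +4 new -> 6 infected
Step 2: +7 new -> 13 infected
Step 3: +10 new -> 23 infected
Step 4: +6 new -> 29 infected
Step 5: +5 new -> 34 infected
Step 6: +2 new -> 36 infected
Step 7: +1 new -> 37 infected
Step 8: +0 new -> 37 infected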